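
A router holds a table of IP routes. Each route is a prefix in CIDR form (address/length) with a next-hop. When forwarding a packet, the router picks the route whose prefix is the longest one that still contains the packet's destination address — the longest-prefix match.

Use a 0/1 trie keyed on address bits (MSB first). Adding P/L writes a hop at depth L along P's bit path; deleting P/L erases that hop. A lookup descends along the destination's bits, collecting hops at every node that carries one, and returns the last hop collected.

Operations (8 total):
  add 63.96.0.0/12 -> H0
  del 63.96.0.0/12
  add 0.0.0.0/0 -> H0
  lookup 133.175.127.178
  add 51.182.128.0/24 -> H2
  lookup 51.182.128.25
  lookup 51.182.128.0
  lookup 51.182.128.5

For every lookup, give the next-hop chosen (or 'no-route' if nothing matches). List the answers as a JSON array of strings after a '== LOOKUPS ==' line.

Process each operation:
  add 63.96.0.0/12 -> H0 at depth 12
  - 63.96.0.0/12 clear@12
  add 0.0.0.0/0 -> H0 at depth 0
  Q 133.175.127.178: descend ε ; hops seen [H0] ; pick H0
  add 51.182.128.0/24 -> H2 at depth 24
  Q 51.182.128.25: descend 001100111011011010000000 ; hops seen [H0,H2] ; pick H2
  Q 51.182.128.0: descend 001100111011011010000000 ; hops seen [H0,H2] ; pick H2
  Q 51.182.128.5: descend 001100111011011010000000 ; hops seen [H0,H2] ; pick H2

== LOOKUPS ==
["H0","H2","H2","H2"]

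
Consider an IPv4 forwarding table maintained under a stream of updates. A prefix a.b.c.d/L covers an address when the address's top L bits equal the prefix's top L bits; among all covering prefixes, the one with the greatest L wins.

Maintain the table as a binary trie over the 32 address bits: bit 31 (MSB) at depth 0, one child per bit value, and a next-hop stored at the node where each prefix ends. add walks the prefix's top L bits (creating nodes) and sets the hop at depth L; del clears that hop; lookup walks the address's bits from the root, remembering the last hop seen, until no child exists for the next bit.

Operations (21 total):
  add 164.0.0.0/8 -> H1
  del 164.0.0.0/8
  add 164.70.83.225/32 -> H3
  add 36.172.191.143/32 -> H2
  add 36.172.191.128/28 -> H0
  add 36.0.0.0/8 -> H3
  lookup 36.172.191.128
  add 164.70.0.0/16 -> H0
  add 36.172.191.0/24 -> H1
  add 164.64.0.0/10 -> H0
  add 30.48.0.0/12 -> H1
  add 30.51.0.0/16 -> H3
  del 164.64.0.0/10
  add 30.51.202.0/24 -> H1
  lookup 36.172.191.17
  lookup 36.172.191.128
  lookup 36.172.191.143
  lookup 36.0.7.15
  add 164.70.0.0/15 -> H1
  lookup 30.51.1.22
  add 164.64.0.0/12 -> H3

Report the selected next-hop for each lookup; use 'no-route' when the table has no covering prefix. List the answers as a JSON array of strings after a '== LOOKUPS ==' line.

Process each operation:
  add 164.0.0.0/8 -> H1 at depth 8
  - 164.0.0.0/8 clear@8
  add 164.70.83.225/32 -> H3 at depth 32
  add 36.172.191.143/32 -> H2 at depth 32
  add 36.172.191.128/28 -> H0 at depth 28
  add 36.0.0.0/8 -> H3 at depth 8
  Q 36.172.191.128: descend 0010010010101100101111111000 ; hops seen [H3,H0] ; pick H0
  add 164.70.0.0/16 -> H0 at depth 16
  add 36.172.191.0/24 -> H1 at depth 24
  add 164.64.0.0/10 -> H0 at depth 10
  add 30.48.0.0/12 -> H1 at depth 12
  add 30.51.0.0/16 -> H3 at depth 16
  - 164.64.0.0/10 clear@10
  add 30.51.202.0/24 -> H1 at depth 24
  Q 36.172.191.17: descend 001001001010110010111111 ; hops seen [H3,H1] ; pick H1
  Q 36.172.191.128: descend 0010010010101100101111111000 ; hops seen [H3,H1,H0] ; pick H0
  Q 36.172.191.143: descend 00100100101011001011111110001111 ; hops seen [H3,H1,H0,H2] ; pick H2
  Q 36.0.7.15: descend 00100100 ; hops seen [H3] ; pick H3
  add 164.70.0.0/15 -> H1 at depth 15
  Q 30.51.1.22: descend 0001111000110011 ; hops seen [H1,H3] ; pick H3
  add 164.64.0.0/12 -> H3 at depth 12

== LOOKUPS ==
["H0","H1","H0","H2","H3","H3"]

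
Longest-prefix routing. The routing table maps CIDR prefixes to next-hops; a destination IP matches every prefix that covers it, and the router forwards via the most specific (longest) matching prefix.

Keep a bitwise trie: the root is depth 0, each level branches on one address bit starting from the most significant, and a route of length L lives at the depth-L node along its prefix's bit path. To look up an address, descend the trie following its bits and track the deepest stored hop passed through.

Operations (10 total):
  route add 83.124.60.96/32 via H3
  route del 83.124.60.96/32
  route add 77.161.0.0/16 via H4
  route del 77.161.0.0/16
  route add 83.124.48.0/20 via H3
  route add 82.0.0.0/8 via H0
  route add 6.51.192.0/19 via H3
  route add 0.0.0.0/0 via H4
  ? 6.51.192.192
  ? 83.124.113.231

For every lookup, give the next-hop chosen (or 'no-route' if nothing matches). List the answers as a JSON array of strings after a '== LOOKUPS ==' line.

Trace:
  add 83.124.60.96/32 -> H3 at depth 32
  del 83.124.60.96/32 (clear depth 32)
  add 77.161.0.0/16 -> H4 at depth 16
  del 77.161.0.0/16 (clear depth 16)
  add 83.124.48.0/20 -> H3 at depth 20
  add 82.0.0.0/8 -> H0 at depth 8
  add 6.51.192.0/19 -> H3 at depth 19
  add 0.0.0.0/0 -> H4 at depth 0
  lookup 6.51.192.192: bits 0000011000110011110 walk d0:H4→d1:-→d2:-→d3:-→d4:-→d5:-→d6:-→d7:-→d8:-→d9:-→d10:-→d11:-→d12:-→d13:-→d14:-→d15:-→d16:-→d17:-→d18:-→d19:H3 -> H3
  lookup 83.124.113.231: bits 01010011011111000 walk d0:H4→d1:-→d2:-→d3:-→d4:-→d5:-→d6:-→d7:-→d8:-→d9:-→d10:-→d11:-→d12:-→d13:-→d14:-→d15:-→d16:-→d17:- -> H4

== LOOKUPS ==
["H3","H4"]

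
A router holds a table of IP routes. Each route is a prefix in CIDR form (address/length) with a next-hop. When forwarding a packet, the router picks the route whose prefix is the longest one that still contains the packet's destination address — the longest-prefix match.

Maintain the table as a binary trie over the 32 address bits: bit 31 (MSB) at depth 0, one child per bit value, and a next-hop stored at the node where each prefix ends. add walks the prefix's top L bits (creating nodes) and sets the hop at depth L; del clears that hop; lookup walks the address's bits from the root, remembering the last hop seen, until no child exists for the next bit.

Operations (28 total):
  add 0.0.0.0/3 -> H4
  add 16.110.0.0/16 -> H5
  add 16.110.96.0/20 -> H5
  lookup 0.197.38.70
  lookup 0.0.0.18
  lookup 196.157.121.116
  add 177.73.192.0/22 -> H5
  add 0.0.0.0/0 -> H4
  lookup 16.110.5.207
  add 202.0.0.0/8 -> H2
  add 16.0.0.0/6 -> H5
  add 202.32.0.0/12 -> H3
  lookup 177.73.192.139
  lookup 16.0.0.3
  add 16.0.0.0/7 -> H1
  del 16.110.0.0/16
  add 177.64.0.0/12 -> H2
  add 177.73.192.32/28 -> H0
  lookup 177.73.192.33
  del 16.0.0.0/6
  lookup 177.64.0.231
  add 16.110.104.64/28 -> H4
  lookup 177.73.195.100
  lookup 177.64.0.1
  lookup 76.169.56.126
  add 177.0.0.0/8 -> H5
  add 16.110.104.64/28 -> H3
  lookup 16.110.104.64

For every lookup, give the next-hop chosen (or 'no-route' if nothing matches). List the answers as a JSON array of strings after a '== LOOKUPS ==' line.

Process each operation:
  + 0.0.0.0/3 (H4) depth=3
  + 16.110.0.0/16 (H5) depth=16
  + 16.110.96.0/20 (H5) depth=20
  Q 0.197.38.70: descend 000 ; hops seen [H4] ; pick H4
  Q 0.0.0.18: descend 000 ; hops seen [H4] ; pick H4
  Q 196.157.121.116: descend ε ; hops seen [∅] ; pick no-route
  + 177.73.192.0/22 (H5) depth=22
  + 0.0.0.0/0 (H4) depth=0
  Q 16.110.5.207: descend 00010000011011100 ; hops seen [H4,H4,H5] ; pick H5
  + 202.0.0.0/8 (H2) depth=8
  + 16.0.0.0/6 (H5) depth=6
  + 202.32.0.0/12 (H3) depth=12
  Q 177.73.192.139: descend 1011000101001001110000 ; hops seen [H4,H5] ; pick H5
  Q 16.0.0.3: descend 000100000 ; hops seen [H4,H4,H5] ; pick H5
  + 16.0.0.0/7 (H1) depth=7
  del 16.110.0.0/16 (clear depth 16)
  + 177.64.0.0/12 (H2) depth=12
  + 177.73.192.32/28 (H0) depth=28
  Q 177.73.192.33: descend 1011000101001001110000000010 ; hops seen [H4,H2,H5,H0] ; pick H0
  del 16.0.0.0/6 (clear depth 6)
  Q 177.64.0.231: descend 101100010100 ; hops seen [H4,H2] ; pick H2
  + 16.110.104.64/28 (H4) depth=28
  Q 177.73.195.100: descend 1011000101001001110000 ; hops seen [H4,H2,H5] ; pick H5
  Q 177.64.0.1: descend 101100010100 ; hops seen [H4,H2] ; pick H2
  Q 76.169.56.126: descend 0 ; hops seen [H4] ; pick H4
  + 177.0.0.0/8 (H5) depth=8
  + 16.110.104.64/28 (H3) depth=28
  Q 16.110.104.64: descend 0001000001101110011010000100 ; hops seen [H4,H4,H1,H5,H3] ; pick H3

== LOOKUPS ==
["H4","H4","no-route","H5","H5","H5","H0","H2","H5","H2","H4","H3"]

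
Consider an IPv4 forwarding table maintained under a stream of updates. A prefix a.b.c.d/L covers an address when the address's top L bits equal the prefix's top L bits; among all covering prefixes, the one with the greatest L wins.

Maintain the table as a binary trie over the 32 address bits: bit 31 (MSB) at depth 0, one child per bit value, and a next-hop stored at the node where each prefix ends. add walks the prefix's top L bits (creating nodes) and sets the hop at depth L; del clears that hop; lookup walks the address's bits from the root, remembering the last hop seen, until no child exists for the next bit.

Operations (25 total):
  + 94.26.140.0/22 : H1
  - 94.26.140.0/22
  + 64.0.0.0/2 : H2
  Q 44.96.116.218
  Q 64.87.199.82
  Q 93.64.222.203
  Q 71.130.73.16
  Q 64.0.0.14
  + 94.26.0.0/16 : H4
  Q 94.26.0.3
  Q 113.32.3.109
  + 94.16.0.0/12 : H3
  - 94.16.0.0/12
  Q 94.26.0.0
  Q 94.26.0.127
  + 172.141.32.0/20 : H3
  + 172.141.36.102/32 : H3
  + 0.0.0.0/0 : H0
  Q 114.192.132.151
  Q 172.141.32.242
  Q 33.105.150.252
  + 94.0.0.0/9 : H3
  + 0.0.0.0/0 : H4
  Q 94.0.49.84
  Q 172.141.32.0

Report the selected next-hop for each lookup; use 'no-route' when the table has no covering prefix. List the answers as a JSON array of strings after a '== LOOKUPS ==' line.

Process each operation:
  + 94.26.140.0/22 (H1) depth=22
  del 94.26.140.0/22 (clear depth 22)
  + 64.0.0.0/2 (H2) depth=2
  Q 44.96.116.218: descend 0 ; hops seen [∅] ; pick no-route
  Q 64.87.199.82: descend 010 ; hops seen [H2] ; pick H2
  Q 93.64.222.203: descend 010111 ; hops seen [H2] ; pick H2
  Q 71.130.73.16: descend 010 ; hops seen [H2] ; pick H2
  Q 64.0.0.14: descend 010 ; hops seen [H2] ; pick H2
  + 94.26.0.0/16 (H4) depth=16
  Q 94.26.0.3: descend 0101111000011010 ; hops seen [H2,H4] ; pick H4
  Q 113.32.3.109: descend 01 ; hops seen [H2] ; pick H2
  + 94.16.0.0/12 (H3) depth=12
  del 94.16.0.0/12 (clear depth 12)
  Q 94.26.0.0: descend 0101111000011010 ; hops seen [H2,H4] ; pick H4
  Q 94.26.0.127: descend 0101111000011010 ; hops seen [H2,H4] ; pick H4
  + 172.141.32.0/20 (H3) depth=20
  + 172.141.36.102/32 (H3) depth=32
  + 0.0.0.0/0 (H0) depth=0
  Q 114.192.132.151: descend 01 ; hops seen [H0,H2] ; pick H2
  Q 172.141.32.242: descend 101011001000110100100 ; hops seen [H0,H3] ; pick H3
  Q 33.105.150.252: descend 0 ; hops seen [H0] ; pick H0
  + 94.0.0.0/9 (H3) depth=9
  + 0.0.0.0/0 (H4) depth=0
  Q 94.0.49.84: descend 01011110000 ; hops seen [H4,H2,H3] ; pick H3
  Q 172.141.32.0: descend 101011001000110100100 ; hops seen [H4,H3] ; pick H3

== LOOKUPS ==
["no-route","H2","H2","H2","H2","H4","H2","H4","H4","H2","H3","H0","H3","H3"]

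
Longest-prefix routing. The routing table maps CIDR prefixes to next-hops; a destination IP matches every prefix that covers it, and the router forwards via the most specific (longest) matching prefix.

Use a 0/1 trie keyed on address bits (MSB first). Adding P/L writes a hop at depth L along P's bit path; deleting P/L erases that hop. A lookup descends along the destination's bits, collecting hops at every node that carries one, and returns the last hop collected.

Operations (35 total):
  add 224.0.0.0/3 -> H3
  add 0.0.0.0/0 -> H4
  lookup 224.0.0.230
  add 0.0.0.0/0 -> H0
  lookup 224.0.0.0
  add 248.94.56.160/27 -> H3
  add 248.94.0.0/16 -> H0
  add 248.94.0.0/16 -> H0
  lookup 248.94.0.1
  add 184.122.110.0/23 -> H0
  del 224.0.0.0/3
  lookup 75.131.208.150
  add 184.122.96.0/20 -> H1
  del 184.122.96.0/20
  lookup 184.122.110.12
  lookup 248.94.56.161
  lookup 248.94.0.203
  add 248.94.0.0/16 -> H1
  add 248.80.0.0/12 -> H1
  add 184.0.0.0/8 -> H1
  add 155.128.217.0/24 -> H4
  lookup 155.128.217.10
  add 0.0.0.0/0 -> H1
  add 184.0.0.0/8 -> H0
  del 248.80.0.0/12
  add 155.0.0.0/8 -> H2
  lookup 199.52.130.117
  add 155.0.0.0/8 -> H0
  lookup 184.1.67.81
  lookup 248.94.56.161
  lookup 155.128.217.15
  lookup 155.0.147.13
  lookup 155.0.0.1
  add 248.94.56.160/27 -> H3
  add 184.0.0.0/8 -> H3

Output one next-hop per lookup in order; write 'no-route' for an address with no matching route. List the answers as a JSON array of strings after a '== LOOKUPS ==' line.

Process each operation:
  add 224.0.0.0/3 -> H3 at depth 3
  add 0.0.0.0/0 -> H4 at depth 0
  Q 224.0.0.230: descend 111 ; hops seen [H4,H3] ; pick H3
  add 0.0.0.0/0 -> H0 at depth 0
  Q 224.0.0.0: descend 111 ; hops seen [H0,H3] ; pick H3
  add 248.94.56.160/27 -> H3 at depth 27
  add 248.94.0.0/16 -> H0 at depth 16
  add 248.94.0.0/16 -> H0 at depth 16
  Q 248.94.0.1: descend 111110000101111000 ; hops seen [H0,H3,H0] ; pick H0
  add 184.122.110.0/23 -> H0 at depth 23
  del 224.0.0.0/3 (clear depth 3)
  Q 75.131.208.150: descend ε ; hops seen [H0] ; pick H0
  add 184.122.96.0/20 -> H1 at depth 20
  del 184.122.96.0/20 (clear depth 20)
  Q 184.122.110.12: descend 10111000011110100110111 ; hops seen [H0,H0] ; pick H0
  Q 248.94.56.161: descend 111110000101111000111000101 ; hops seen [H0,H0,H3] ; pick H3
  Q 248.94.0.203: descend 111110000101111000 ; hops seen [H0,H0] ; pick H0
  add 248.94.0.0/16 -> H1 at depth 16
  add 248.80.0.0/12 -> H1 at depth 12
  add 184.0.0.0/8 -> H1 at depth 8
  add 155.128.217.0/24 -> H4 at depth 24
  Q 155.128.217.10: descend 100110111000000011011001 ; hops seen [H0,H4] ; pick H4
  add 0.0.0.0/0 -> H1 at depth 0
  add 184.0.0.0/8 -> H0 at depth 8
  del 248.80.0.0/12 (clear depth 12)
  add 155.0.0.0/8 -> H2 at depth 8
  Q 199.52.130.117: descend 11 ; hops seen [H1] ; pick H1
  add 155.0.0.0/8 -> H0 at depth 8
  Q 184.1.67.81: descend 101110000 ; hops seen [H1,H0] ; pick H0
  Q 248.94.56.161: descend 111110000101111000111000101 ; hops seen [H1,H1,H3] ; pick H3
  Q 155.128.217.15: descend 100110111000000011011001 ; hops seen [H1,H0,H4] ; pick H4
  Q 155.0.147.13: descend 10011011 ; hops seen [H1,H0] ; pick H0
  Q 155.0.0.1: descend 10011011 ; hops seen [H1,H0] ; pick H0
  add 248.94.56.160/27 -> H3 at depth 27
  add 184.0.0.0/8 -> H3 at depth 8

== LOOKUPS ==
["H3","H3","H0","H0","H0","H3","H0","H4","H1","H0","H3","H4","H0","H0"]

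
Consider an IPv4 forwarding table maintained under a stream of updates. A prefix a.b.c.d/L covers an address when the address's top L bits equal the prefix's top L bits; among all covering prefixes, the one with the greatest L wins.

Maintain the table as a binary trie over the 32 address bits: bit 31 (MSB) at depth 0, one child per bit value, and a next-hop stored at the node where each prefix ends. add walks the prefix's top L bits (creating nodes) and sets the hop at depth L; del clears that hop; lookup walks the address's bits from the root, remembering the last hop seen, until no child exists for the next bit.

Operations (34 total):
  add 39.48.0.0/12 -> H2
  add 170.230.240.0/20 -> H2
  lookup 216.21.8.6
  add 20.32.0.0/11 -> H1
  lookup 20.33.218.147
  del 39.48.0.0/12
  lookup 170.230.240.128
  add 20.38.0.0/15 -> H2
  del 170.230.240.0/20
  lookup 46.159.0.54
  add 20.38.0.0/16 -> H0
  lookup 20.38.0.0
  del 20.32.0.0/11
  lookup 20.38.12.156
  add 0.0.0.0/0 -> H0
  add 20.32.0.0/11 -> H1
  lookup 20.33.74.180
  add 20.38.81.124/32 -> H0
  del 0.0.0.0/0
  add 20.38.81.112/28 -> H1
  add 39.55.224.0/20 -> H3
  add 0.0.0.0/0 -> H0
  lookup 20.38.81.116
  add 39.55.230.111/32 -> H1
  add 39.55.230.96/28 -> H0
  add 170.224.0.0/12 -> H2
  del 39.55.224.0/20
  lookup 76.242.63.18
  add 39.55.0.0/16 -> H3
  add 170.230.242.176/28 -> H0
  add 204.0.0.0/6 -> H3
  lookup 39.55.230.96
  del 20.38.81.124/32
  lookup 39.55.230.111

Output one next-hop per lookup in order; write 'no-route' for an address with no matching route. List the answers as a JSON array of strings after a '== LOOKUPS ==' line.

Trace:
  + 39.48.0.0/12 (H2) depth=12
  + 170.230.240.0/20 (H2) depth=20
  ? 216.21.8.6  path d0:-→d1:-  best=no-route
  + 20.32.0.0/11 (H1) depth=11
  ? 20.33.218.147  path d0:-→d1:-→d2:-→d3:-→d4:-→d5:-→d6:-→d7:-→d8:-→d9:-→d10:-→d11:H1  best=H1
  del 39.48.0.0/12 (clear depth 12)
  ? 170.230.240.128  path d0:-→d1:-→d2:-→d3:-→d4:-→d5:-→d6:-→d7:-→d8:-→d9:-→d10:-→d11:-→d12:-→d13:-→d14:-→d15:-→d16:-→d17:-→d18:-→d19:-→d20:H2  best=H2
  + 20.38.0.0/15 (H2) depth=15
  del 170.230.240.0/20 (clear depth 20)
  ? 46.159.0.54  path d0:-→d1:-→d2:-→d3:-→d4:-  best=no-route
  + 20.38.0.0/16 (H0) depth=16
  ? 20.38.0.0  path d0:-→d1:-→d2:-→d3:-→d4:-→d5:-→d6:-→d7:-→d8:-→d9:-→d10:-→d11:H1→d12:-→d13:-→d14:-→d15:H2→d16:H0  best=H0
  del 20.32.0.0/11 (clear depth 11)
  ? 20.38.12.156  path d0:-→d1:-→d2:-→d3:-→d4:-→d5:-→d6:-→d7:-→d8:-→d9:-→d10:-→d11:-→d12:-→d13:-→d14:-→d15:H2→d16:H0  best=H0
  + 0.0.0.0/0 (H0) depth=0
  + 20.32.0.0/11 (H1) depth=11
  ? 20.33.74.180  path d0:H0→d1:-→d2:-→d3:-→d4:-→d5:-→d6:-→d7:-→d8:-→d9:-→d10:-→d11:H1→d12:-→d13:-  best=H1
  + 20.38.81.124/32 (H0) depth=32
  del 0.0.0.0/0 (clear depth 0)
  + 20.38.81.112/28 (H1) depth=28
  + 39.55.224.0/20 (H3) depth=20
  + 0.0.0.0/0 (H0) depth=0
  ? 20.38.81.116  path d0:H0→d1:-→d2:-→d3:-→d4:-→d5:-→d6:-→d7:-→d8:-→d9:-→d10:-→d11:H1→d12:-→d13:-→d14:-→d15:H2→d16:H0→d17:-→d18:-→d19:-→d20:-→d21:-→d22:-→d23:-→d24:-→d25:-→d26:-→d27:-→d28:H1  best=H1
  + 39.55.230.111/32 (H1) depth=32
  + 39.55.230.96/28 (H0) depth=28
  + 170.224.0.0/12 (H2) depth=12
  del 39.55.224.0/20 (clear depth 20)
  ? 76.242.63.18  path d0:H0→d1:-  best=H0
  + 39.55.0.0/16 (H3) depth=16
  + 170.230.242.176/28 (H0) depth=28
  + 204.0.0.0/6 (H3) depth=6
  ? 39.55.230.96  path d0:H0→d1:-→d2:-→d3:-→d4:-→d5:-→d6:-→d7:-→d8:-→d9:-→d10:-→d11:-→d12:-→d13:-→d14:-→d15:-→d16:H3→d17:-→d18:-→d19:-→d20:-→d21:-→d22:-→d23:-→d24:-→d25:-→d26:-→d27:-→d28:H0  best=H0
  del 20.38.81.124/32 (clear depth 32)
  ? 39.55.230.111  path d0:H0→d1:-→d2:-→d3:-→d4:-→d5:-→d6:-→d7:-→d8:-→d9:-→d10:-→d11:-→d12:-→d13:-→d14:-→d15:-→d16:H3→d17:-→d18:-→d19:-→d20:-→d21:-→d22:-→d23:-→d24:-→d25:-→d26:-→d27:-→d28:H0→d29:-→d30:-→d31:-→d32:H1  best=H1

== LOOKUPS ==
["no-route","H1","H2","no-route","H0","H0","H1","H1","H0","H0","H1"]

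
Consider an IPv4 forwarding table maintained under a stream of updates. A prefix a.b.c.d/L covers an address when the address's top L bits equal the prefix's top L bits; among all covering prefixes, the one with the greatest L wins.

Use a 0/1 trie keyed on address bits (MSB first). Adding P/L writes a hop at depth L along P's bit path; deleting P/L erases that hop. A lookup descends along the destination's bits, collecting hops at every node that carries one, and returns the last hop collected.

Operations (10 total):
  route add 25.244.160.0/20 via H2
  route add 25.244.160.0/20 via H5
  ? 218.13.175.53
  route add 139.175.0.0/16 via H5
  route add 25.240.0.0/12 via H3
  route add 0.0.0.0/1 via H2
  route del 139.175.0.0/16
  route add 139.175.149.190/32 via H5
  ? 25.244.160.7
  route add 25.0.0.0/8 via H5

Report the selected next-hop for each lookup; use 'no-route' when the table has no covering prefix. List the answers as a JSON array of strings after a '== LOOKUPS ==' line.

Trace:
  add 25.244.160.0/20 -> H2 at depth 20
  add 25.244.160.0/20 -> H5 at depth 20
  Q 218.13.175.53: descend ε ; hops seen [∅] ; pick no-route
  add 139.175.0.0/16 -> H5 at depth 16
  add 25.240.0.0/12 -> H3 at depth 12
  add 0.0.0.0/1 -> H2 at depth 1
  - 139.175.0.0/16 clear@16
  add 139.175.149.190/32 -> H5 at depth 32
  Q 25.244.160.7: descend 00011001111101001010 ; hops seen [H2,H3,H5] ; pick H5
  add 25.0.0.0/8 -> H5 at depth 8

== LOOKUPS ==
["no-route","H5"]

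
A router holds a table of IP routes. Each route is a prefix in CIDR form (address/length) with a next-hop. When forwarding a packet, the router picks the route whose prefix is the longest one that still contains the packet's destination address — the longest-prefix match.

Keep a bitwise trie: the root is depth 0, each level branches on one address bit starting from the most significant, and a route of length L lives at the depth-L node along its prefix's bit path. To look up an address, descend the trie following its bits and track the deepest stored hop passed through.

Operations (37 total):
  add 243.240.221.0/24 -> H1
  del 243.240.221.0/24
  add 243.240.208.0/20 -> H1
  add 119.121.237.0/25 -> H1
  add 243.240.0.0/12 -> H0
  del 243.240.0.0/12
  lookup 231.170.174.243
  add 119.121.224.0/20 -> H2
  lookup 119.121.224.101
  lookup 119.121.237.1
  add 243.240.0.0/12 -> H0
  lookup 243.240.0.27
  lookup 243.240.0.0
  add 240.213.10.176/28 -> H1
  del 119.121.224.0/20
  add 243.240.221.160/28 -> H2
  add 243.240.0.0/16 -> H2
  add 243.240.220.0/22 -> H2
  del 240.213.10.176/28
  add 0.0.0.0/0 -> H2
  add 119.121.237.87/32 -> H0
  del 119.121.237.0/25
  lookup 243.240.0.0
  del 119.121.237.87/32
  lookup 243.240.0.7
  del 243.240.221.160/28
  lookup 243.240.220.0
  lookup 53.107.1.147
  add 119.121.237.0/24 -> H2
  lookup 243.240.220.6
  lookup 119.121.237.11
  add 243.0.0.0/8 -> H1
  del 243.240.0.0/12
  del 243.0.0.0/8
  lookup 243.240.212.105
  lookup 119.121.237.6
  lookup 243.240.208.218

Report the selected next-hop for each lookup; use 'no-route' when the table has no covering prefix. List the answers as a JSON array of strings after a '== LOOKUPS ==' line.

Trace:
  add 243.240.221.0/24 -> H1 at depth 24
  - 243.240.221.0/24 clear@24
  add 243.240.208.0/20 -> H1 at depth 20
  add 119.121.237.0/25 -> H1 at depth 25
  add 243.240.0.0/12 -> H0 at depth 12
  - 243.240.0.0/12 clear@12
  lookup 231.170.174.243: bits 111 walk d0:-→d1:-→d2:-→d3:- -> no-route
  add 119.121.224.0/20 -> H2 at depth 20
  lookup 119.121.224.101: bits 01110111011110011110 walk d0:-→d1:-→d2:-→d3:-→d4:-→d5:-→d6:-→d7:-→d8:-→d9:-→d10:-→d11:-→d12:-→d13:-→d14:-→d15:-→d16:-→d17:-→d18:-→d19:-→d20:H2 -> H2
  lookup 119.121.237.1: bits 0111011101111001111011010 walk d0:-→d1:-→d2:-→d3:-→d4:-→d5:-→d6:-→d7:-→d8:-→d9:-→d10:-→d11:-→d12:-→d13:-→d14:-→d15:-→d16:-→d17:-→d18:-→d19:-→d20:H2→d21:-→d22:-→d23:-→d24:-→d25:H1 -> H1
  add 243.240.0.0/12 -> H0 at depth 12
  lookup 243.240.0.27: bits 1111001111110000 walk d0:-→d1:-→d2:-→d3:-→d4:-→d5:-→d6:-→d7:-→d8:-→d9:-→d10:-→d11:-→d12:H0→d13:-→d14:-→d15:-→d16:- -> H0
  lookup 243.240.0.0: bits 1111001111110000 walk d0:-→d1:-→d2:-→d3:-→d4:-→d5:-→d6:-→d7:-→d8:-→d9:-→d10:-→d11:-→d12:H0→d13:-→d14:-→d15:-→d16:- -> H0
  add 240.213.10.176/28 -> H1 at depth 28
  - 119.121.224.0/20 clear@20
  add 243.240.221.160/28 -> H2 at depth 28
  add 243.240.0.0/16 -> H2 at depth 16
  add 243.240.220.0/22 -> H2 at depth 22
  - 240.213.10.176/28 clear@28
  add 0.0.0.0/0 -> H2 at depth 0
  add 119.121.237.87/32 -> H0 at depth 32
  - 119.121.237.0/25 clear@25
  lookup 243.240.0.0: bits 1111001111110000 walk d0:H2→d1:-→d2:-→d3:-→d4:-→d5:-→d6:-→d7:-→d8:-→d9:-→d10:-→d11:-→d12:H0→d13:-→d14:-→d15:-→d16:H2 -> H2
  - 119.121.237.87/32 clear@32
  lookup 243.240.0.7: bits 1111001111110000 walk d0:H2→d1:-→d2:-→d3:-→d4:-→d5:-→d6:-→d7:-→d8:-→d9:-→d10:-→d11:-→d12:H0→d13:-→d14:-→d15:-→d16:H2 -> H2
  - 243.240.221.160/28 clear@28
  lookup 243.240.220.0: bits 11110011111100001101110 walk d0:H2→d1:-→d2:-→d3:-→d4:-→d5:-→d6:-→d7:-→d8:-→d9:-→d10:-→d11:-→d12:H0→d13:-→d14:-→d15:-→d16:H2→d17:-→d18:-→d19:-→d20:H1→d21:-→d22:H2→d23:- -> H2
  lookup 53.107.1.147: bits 0 walk d0:H2→d1:- -> H2
  add 119.121.237.0/24 -> H2 at depth 24
  lookup 243.240.220.6: bits 11110011111100001101110 walk d0:H2→d1:-→d2:-→d3:-→d4:-→d5:-→d6:-→d7:-→d8:-→d9:-→d10:-→d11:-→d12:H0→d13:-→d14:-→d15:-→d16:H2→d17:-→d18:-→d19:-→d20:H1→d21:-→d22:H2→d23:- -> H2
  lookup 119.121.237.11: bits 0111011101111001111011010 walk d0:H2→d1:-→d2:-→d3:-→d4:-→d5:-→d6:-→d7:-→d8:-→d9:-→d10:-→d11:-→d12:-→d13:-→d14:-→d15:-→d16:-→d17:-→d18:-→d19:-→d20:-→d21:-→d22:-→d23:-→d24:H2→d25:- -> H2
  add 243.0.0.0/8 -> H1 at depth 8
  - 243.240.0.0/12 clear@12
  - 243.0.0.0/8 clear@8
  lookup 243.240.212.105: bits 11110011111100001101 walk d0:H2→d1:-→d2:-→d3:-→d4:-→d5:-→d6:-→d7:-→d8:-→d9:-→d10:-→d11:-→d12:-→d13:-→d14:-→d15:-→d16:H2→d17:-→d18:-→d19:-→d20:H1 -> H1
  lookup 119.121.237.6: bits 0111011101111001111011010 walk d0:H2→d1:-→d2:-→d3:-→d4:-→d5:-→d6:-→d7:-→d8:-→d9:-→d10:-→d11:-→d12:-→d13:-→d14:-→d15:-→d16:-→d17:-→d18:-→d19:-→d20:-→d21:-→d22:-→d23:-→d24:H2→d25:- -> H2
  lookup 243.240.208.218: bits 11110011111100001101 walk d0:H2→d1:-→d2:-→d3:-→d4:-→d5:-→d6:-→d7:-→d8:-→d9:-→d10:-→d11:-→d12:-→d13:-→d14:-→d15:-→d16:H2→d17:-→d18:-→d19:-→d20:H1 -> H1

== LOOKUPS ==
["no-route","H2","H1","H0","H0","H2","H2","H2","H2","H2","H2","H1","H2","H1"]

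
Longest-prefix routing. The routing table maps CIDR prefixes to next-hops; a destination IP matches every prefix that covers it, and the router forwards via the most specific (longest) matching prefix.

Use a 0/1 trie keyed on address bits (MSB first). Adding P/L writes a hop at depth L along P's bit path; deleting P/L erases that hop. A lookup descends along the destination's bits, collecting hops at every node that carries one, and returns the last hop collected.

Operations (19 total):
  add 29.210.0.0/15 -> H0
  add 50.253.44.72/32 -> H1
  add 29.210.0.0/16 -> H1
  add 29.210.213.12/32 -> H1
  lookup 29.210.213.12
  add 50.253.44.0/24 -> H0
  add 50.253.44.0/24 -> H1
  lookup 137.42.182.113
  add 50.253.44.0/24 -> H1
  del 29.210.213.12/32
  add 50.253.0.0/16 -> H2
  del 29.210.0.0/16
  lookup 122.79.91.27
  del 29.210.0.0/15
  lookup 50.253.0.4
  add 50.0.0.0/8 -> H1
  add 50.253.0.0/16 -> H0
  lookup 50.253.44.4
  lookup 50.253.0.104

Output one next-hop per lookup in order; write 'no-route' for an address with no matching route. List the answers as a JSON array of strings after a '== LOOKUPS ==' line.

Process each operation:
  + 29.210.0.0/15 (H0) depth=15
  + 50.253.44.72/32 (H1) depth=32
  + 29.210.0.0/16 (H1) depth=16
  + 29.210.213.12/32 (H1) depth=32
  ? 29.210.213.12  path d0:-→d1:-→d2:-→d3:-→d4:-→d5:-→d6:-→d7:-→d8:-→d9:-→d10:-→d11:-→d12:-→d13:-→d14:-→d15:H0→d16:H1→d17:-→d18:-→d19:-→d20:-→d21:-→d22:-→d23:-→d24:-→d25:-→d26:-→d27:-→d28:-→d29:-→d30:-→d31:-→d32:H1  best=H1
  + 50.253.44.0/24 (H0) depth=24
  + 50.253.44.0/24 (H1) depth=24
  ? 137.42.182.113  path d0:-  best=no-route
  + 50.253.44.0/24 (H1) depth=24
  - 29.210.213.12/32 clear@32
  + 50.253.0.0/16 (H2) depth=16
  - 29.210.0.0/16 clear@16
  ? 122.79.91.27  path d0:-→d1:-  best=no-route
  - 29.210.0.0/15 clear@15
  ? 50.253.0.4  path d0:-→d1:-→d2:-→d3:-→d4:-→d5:-→d6:-→d7:-→d8:-→d9:-→d10:-→d11:-→d12:-→d13:-→d14:-→d15:-→d16:H2→d17:-→d18:-  best=H2
  + 50.0.0.0/8 (H1) depth=8
  + 50.253.0.0/16 (H0) depth=16
  ? 50.253.44.4  path d0:-→d1:-→d2:-→d3:-→d4:-→d5:-→d6:-→d7:-→d8:H1→d9:-→d10:-→d11:-→d12:-→d13:-→d14:-→d15:-→d16:H0→d17:-→d18:-→d19:-→d20:-→d21:-→d22:-→d23:-→d24:H1→d25:-  best=H1
  ? 50.253.0.104  path d0:-→d1:-→d2:-→d3:-→d4:-→d5:-→d6:-→d7:-→d8:H1→d9:-→d10:-→d11:-→d12:-→d13:-→d14:-→d15:-→d16:H0→d17:-→d18:-  best=H0

== LOOKUPS ==
["H1","no-route","no-route","H2","H1","H0"]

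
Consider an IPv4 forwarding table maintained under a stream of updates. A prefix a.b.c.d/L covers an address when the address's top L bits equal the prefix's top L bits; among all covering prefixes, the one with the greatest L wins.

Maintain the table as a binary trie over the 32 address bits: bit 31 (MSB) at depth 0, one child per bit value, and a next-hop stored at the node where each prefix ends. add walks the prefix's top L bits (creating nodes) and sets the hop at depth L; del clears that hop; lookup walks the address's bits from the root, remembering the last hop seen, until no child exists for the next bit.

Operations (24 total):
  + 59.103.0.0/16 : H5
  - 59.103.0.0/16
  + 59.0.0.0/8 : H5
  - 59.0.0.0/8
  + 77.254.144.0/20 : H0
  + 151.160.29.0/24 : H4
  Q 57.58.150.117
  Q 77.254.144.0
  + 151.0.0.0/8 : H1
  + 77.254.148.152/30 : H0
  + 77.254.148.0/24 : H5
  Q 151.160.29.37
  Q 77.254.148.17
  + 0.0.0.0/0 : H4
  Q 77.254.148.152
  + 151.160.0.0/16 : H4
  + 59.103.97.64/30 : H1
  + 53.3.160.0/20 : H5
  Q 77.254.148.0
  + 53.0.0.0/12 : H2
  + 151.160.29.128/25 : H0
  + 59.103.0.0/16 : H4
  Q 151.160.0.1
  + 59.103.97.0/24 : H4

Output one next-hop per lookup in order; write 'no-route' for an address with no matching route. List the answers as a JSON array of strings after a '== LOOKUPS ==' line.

Apply in order:
  add 59.103.0.0/16 -> H5 at depth 16
  del 59.103.0.0/16 (clear depth 16)
  add 59.0.0.0/8 -> H5 at depth 8
  del 59.0.0.0/8 (clear depth 8)
  add 77.254.144.0/20 -> H0 at depth 20
  add 151.160.29.0/24 -> H4 at depth 24
  lookup 57.58.150.117: bits 001110 walk d0:-→d1:-→d2:-→d3:-→d4:-→d5:-→d6:- -> no-route
  lookup 77.254.144.0: bits 01001101111111101001 walk d0:-→d1:-→d2:-→d3:-→d4:-→d5:-→d6:-→d7:-→d8:-→d9:-→d10:-→d11:-→d12:-→d13:-→d14:-→d15:-→d16:-→d17:-→d18:-→d19:-→d20:H0 -> H0
  add 151.0.0.0/8 -> H1 at depth 8
  add 77.254.148.152/30 -> H0 at depth 30
  add 77.254.148.0/24 -> H5 at depth 24
  lookup 151.160.29.37: bits 100101111010000000011101 walk d0:-→d1:-→d2:-→d3:-→d4:-→d5:-→d6:-→d7:-→d8:H1→d9:-→d10:-→d11:-→d12:-→d13:-→d14:-→d15:-→d16:-→d17:-→d18:-→d19:-→d20:-→d21:-→d22:-→d23:-→d24:H4 -> H4
  lookup 77.254.148.17: bits 010011011111111010010100 walk d0:-→d1:-→d2:-→d3:-→d4:-→d5:-→d6:-→d7:-→d8:-→d9:-→d10:-→d11:-→d12:-→d13:-→d14:-→d15:-→d16:-→d17:-→d18:-→d19:-→d20:H0→d21:-→d22:-→d23:-→d24:H5 -> H5
  add 0.0.0.0/0 -> H4 at depth 0
  lookup 77.254.148.152: bits 010011011111111010010100100110 walk d0:H4→d1:-→d2:-→d3:-→d4:-→d5:-→d6:-→d7:-→d8:-→d9:-→d10:-→d11:-→d12:-→d13:-→d14:-→d15:-→d16:-→d17:-→d18:-→d19:-→d20:H0→d21:-→d22:-→d23:-→d24:H5→d25:-→d26:-→d27:-→d28:-→d29:-→d30:H0 -> H0
  add 151.160.0.0/16 -> H4 at depth 16
  add 59.103.97.64/30 -> H1 at depth 30
  add 53.3.160.0/20 -> H5 at depth 20
  lookup 77.254.148.0: bits 010011011111111010010100 walk d0:H4→d1:-→d2:-→d3:-→d4:-→d5:-→d6:-→d7:-→d8:-→d9:-→d10:-→d11:-→d12:-→d13:-→d14:-→d15:-→d16:-→d17:-→d18:-→d19:-→d20:H0→d21:-→d22:-→d23:-→d24:H5 -> H5
  add 53.0.0.0/12 -> H2 at depth 12
  add 151.160.29.128/25 -> H0 at depth 25
  add 59.103.0.0/16 -> H4 at depth 16
  lookup 151.160.0.1: bits 1001011110100000000 walk d0:H4→d1:-→d2:-→d3:-→d4:-→d5:-→d6:-→d7:-→d8:H1→d9:-→d10:-→d11:-→d12:-→d13:-→d14:-→d15:-→d16:H4→d17:-→d18:-→d19:- -> H4
  add 59.103.97.0/24 -> H4 at depth 24

== LOOKUPS ==
["no-route","H0","H4","H5","H0","H5","H4"]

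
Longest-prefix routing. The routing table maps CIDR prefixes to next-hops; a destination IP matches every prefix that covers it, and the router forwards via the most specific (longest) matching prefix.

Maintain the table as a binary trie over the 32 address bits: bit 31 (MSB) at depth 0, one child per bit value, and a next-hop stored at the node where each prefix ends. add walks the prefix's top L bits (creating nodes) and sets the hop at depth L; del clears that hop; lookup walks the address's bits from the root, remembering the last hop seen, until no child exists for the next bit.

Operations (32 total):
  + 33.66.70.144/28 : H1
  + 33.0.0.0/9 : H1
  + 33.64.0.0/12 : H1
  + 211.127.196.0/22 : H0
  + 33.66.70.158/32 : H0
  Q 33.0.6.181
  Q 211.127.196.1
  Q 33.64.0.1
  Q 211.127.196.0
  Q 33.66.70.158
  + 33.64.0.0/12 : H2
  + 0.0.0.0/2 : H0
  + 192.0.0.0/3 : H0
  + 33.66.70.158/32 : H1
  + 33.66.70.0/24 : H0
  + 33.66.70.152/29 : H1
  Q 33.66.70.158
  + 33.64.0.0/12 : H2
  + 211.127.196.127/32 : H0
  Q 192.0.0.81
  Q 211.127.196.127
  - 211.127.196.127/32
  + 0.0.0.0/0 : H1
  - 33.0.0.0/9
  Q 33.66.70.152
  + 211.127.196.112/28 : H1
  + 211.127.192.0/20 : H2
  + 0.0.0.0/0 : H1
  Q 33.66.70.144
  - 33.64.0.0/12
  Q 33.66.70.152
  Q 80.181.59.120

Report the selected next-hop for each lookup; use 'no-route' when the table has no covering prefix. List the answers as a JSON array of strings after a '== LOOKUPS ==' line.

Apply in order:
  add 33.66.70.144/28 -> H1 at depth 28
  add 33.0.0.0/9 -> H1 at depth 9
  add 33.64.0.0/12 -> H1 at depth 12
  add 211.127.196.0/22 -> H0 at depth 22
  add 33.66.70.158/32 -> H0 at depth 32
  ? 33.0.6.181  path d0:-→d1:-→d2:-→d3:-→d4:-→d5:-→d6:-→d7:-→d8:-→d9:H1  best=H1
  ? 211.127.196.1  path d0:-→d1:-→d2:-→d3:-→d4:-→d5:-→d6:-→d7:-→d8:-→d9:-→d10:-→d11:-→d12:-→d13:-→d14:-→d15:-→d16:-→d17:-→d18:-→d19:-→d20:-→d21:-→d22:H0  best=H0
  ? 33.64.0.1  path d0:-→d1:-→d2:-→d3:-→d4:-→d5:-→d6:-→d7:-→d8:-→d9:H1→d10:-→d11:-→d12:H1→d13:-→d14:-  best=H1
  ? 211.127.196.0  path d0:-→d1:-→d2:-→d3:-→d4:-→d5:-→d6:-→d7:-→d8:-→d9:-→d10:-→d11:-→d12:-→d13:-→d14:-→d15:-→d16:-→d17:-→d18:-→d19:-→d20:-→d21:-→d22:H0  best=H0
  ? 33.66.70.158  path d0:-→d1:-→d2:-→d3:-→d4:-→d5:-→d6:-→d7:-→d8:-→d9:H1→d10:-→d11:-→d12:H1→d13:-→d14:-→d15:-→d16:-→d17:-→d18:-→d19:-→d20:-→d21:-→d22:-→d23:-→d24:-→d25:-→d26:-→d27:-→d28:H1→d29:-→d30:-→d31:-→d32:H0  best=H0
  add 33.64.0.0/12 -> H2 at depth 12
  add 0.0.0.0/2 -> H0 at depth 2
  add 192.0.0.0/3 -> H0 at depth 3
  add 33.66.70.158/32 -> H1 at depth 32
  add 33.66.70.0/24 -> H0 at depth 24
  add 33.66.70.152/29 -> H1 at depth 29
  ? 33.66.70.158  path d0:-→d1:-→d2:H0→d3:-→d4:-→d5:-→d6:-→d7:-→d8:-→d9:H1→d10:-→d11:-→d12:H2→d13:-→d14:-→d15:-→d16:-→d17:-→d18:-→d19:-→d20:-→d21:-→d22:-→d23:-→d24:H0→d25:-→d26:-→d27:-→d28:H1→d29:H1→d30:-→d31:-→d32:H1  best=H1
  add 33.64.0.0/12 -> H2 at depth 12
  add 211.127.196.127/32 -> H0 at depth 32
  ? 192.0.0.81  path d0:-→d1:-→d2:-→d3:H0  best=H0
  ? 211.127.196.127  path d0:-→d1:-→d2:-→d3:H0→d4:-→d5:-→d6:-→d7:-→d8:-→d9:-→d10:-→d11:-→d12:-→d13:-→d14:-→d15:-→d16:-→d17:-→d18:-→d19:-→d20:-→d21:-→d22:H0→d23:-→d24:-→d25:-→d26:-→d27:-→d28:-→d29:-→d30:-→d31:-→d32:H0  best=H0
  del 211.127.196.127/32 (clear depth 32)
  add 0.0.0.0/0 -> H1 at depth 0
  del 33.0.0.0/9 (clear depth 9)
  ? 33.66.70.152  path d0:H1→d1:-→d2:H0→d3:-→d4:-→d5:-→d6:-→d7:-→d8:-→d9:-→d10:-→d11:-→d12:H2→d13:-→d14:-→d15:-→d16:-→d17:-→d18:-→d19:-→d20:-→d21:-→d22:-→d23:-→d24:H0→d25:-→d26:-→d27:-→d28:H1→d29:H1  best=H1
  add 211.127.196.112/28 -> H1 at depth 28
  add 211.127.192.0/20 -> H2 at depth 20
  add 0.0.0.0/0 -> H1 at depth 0
  ? 33.66.70.144  path d0:H1→d1:-→d2:H0→d3:-→d4:-→d5:-→d6:-→d7:-→d8:-→d9:-→d10:-→d11:-→d12:H2→d13:-→d14:-→d15:-→d16:-→d17:-→d18:-→d19:-→d20:-→d21:-→d22:-→d23:-→d24:H0→d25:-→d26:-→d27:-→d28:H1  best=H1
  del 33.64.0.0/12 (clear depth 12)
  ? 33.66.70.152  path d0:H1→d1:-→d2:H0→d3:-→d4:-→d5:-→d6:-→d7:-→d8:-→d9:-→d10:-→d11:-→d12:-→d13:-→d14:-→d15:-→d16:-→d17:-→d18:-→d19:-→d20:-→d21:-→d22:-→d23:-→d24:H0→d25:-→d26:-→d27:-→d28:H1→d29:H1  best=H1
  ? 80.181.59.120  path d0:H1→d1:-  best=H1

== LOOKUPS ==
["H1","H0","H1","H0","H0","H1","H0","H0","H1","H1","H1","H1"]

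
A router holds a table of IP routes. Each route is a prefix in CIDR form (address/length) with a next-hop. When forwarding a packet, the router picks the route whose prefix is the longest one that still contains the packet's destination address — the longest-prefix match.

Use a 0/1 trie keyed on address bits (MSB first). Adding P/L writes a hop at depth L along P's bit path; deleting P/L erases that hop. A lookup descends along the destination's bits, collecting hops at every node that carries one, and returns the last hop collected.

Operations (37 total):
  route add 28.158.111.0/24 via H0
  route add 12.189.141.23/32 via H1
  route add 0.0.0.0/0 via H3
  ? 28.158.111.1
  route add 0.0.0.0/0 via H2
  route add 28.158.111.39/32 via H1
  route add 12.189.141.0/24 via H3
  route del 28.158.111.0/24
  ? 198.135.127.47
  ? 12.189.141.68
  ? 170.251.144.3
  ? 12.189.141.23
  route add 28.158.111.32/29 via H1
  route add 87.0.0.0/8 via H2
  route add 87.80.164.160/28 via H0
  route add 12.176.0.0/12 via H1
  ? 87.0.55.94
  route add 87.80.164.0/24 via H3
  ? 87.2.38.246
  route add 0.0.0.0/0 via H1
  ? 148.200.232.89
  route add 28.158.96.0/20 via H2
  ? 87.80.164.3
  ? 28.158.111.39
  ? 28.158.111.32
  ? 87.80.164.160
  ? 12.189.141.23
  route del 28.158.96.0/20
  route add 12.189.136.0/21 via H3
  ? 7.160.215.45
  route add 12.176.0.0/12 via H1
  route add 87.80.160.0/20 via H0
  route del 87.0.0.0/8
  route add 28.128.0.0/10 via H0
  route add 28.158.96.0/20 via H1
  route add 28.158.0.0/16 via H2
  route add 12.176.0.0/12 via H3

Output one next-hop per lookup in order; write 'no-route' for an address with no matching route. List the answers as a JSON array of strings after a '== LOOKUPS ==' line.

Apply in order:
  add 28.158.111.0/24 -> H0 at depth 24
  add 12.189.141.23/32 -> H1 at depth 32
  add 0.0.0.0/0 -> H3 at depth 0
  Q 28.158.111.1: descend 000111001001111001101111 ; hops seen [H3,H0] ; pick H0
  add 0.0.0.0/0 -> H2 at depth 0
  add 28.158.111.39/32 -> H1 at depth 32
  add 12.189.141.0/24 -> H3 at depth 24
  del 28.158.111.0/24 (clear depth 24)
  Q 198.135.127.47: descend ε ; hops seen [H2] ; pick H2
  Q 12.189.141.68: descend 0000110010111101100011010 ; hops seen [H2,H3] ; pick H3
  Q 170.251.144.3: descend ε ; hops seen [H2] ; pick H2
  Q 12.189.141.23: descend 00001100101111011000110100010111 ; hops seen [H2,H3,H1] ; pick H1
  add 28.158.111.32/29 -> H1 at depth 29
  add 87.0.0.0/8 -> H2 at depth 8
  add 87.80.164.160/28 -> H0 at depth 28
  add 12.176.0.0/12 -> H1 at depth 12
  Q 87.0.55.94: descend 010101110 ; hops seen [H2,H2] ; pick H2
  add 87.80.164.0/24 -> H3 at depth 24
  Q 87.2.38.246: descend 010101110 ; hops seen [H2,H2] ; pick H2
  add 0.0.0.0/0 -> H1 at depth 0
  Q 148.200.232.89: descend ε ; hops seen [H1] ; pick H1
  add 28.158.96.0/20 -> H2 at depth 20
  Q 87.80.164.3: descend 010101110101000010100100 ; hops seen [H1,H2,H3] ; pick H3
  Q 28.158.111.39: descend 00011100100111100110111100100111 ; hops seen [H1,H2,H1,H1] ; pick H1
  Q 28.158.111.32: descend 00011100100111100110111100100 ; hops seen [H1,H2,H1] ; pick H1
  Q 87.80.164.160: descend 0101011101010000101001001010 ; hops seen [H1,H2,H3,H0] ; pick H0
  Q 12.189.141.23: descend 00001100101111011000110100010111 ; hops seen [H1,H1,H3,H1] ; pick H1
  del 28.158.96.0/20 (clear depth 20)
  add 12.189.136.0/21 -> H3 at depth 21
  Q 7.160.215.45: descend 0000 ; hops seen [H1] ; pick H1
  add 12.176.0.0/12 -> H1 at depth 12
  add 87.80.160.0/20 -> H0 at depth 20
  del 87.0.0.0/8 (clear depth 8)
  add 28.128.0.0/10 -> H0 at depth 10
  add 28.158.96.0/20 -> H1 at depth 20
  add 28.158.0.0/16 -> H2 at depth 16
  add 12.176.0.0/12 -> H3 at depth 12

== LOOKUPS ==
["H0","H2","H3","H2","H1","H2","H2","H1","H3","H1","H1","H0","H1","H1"]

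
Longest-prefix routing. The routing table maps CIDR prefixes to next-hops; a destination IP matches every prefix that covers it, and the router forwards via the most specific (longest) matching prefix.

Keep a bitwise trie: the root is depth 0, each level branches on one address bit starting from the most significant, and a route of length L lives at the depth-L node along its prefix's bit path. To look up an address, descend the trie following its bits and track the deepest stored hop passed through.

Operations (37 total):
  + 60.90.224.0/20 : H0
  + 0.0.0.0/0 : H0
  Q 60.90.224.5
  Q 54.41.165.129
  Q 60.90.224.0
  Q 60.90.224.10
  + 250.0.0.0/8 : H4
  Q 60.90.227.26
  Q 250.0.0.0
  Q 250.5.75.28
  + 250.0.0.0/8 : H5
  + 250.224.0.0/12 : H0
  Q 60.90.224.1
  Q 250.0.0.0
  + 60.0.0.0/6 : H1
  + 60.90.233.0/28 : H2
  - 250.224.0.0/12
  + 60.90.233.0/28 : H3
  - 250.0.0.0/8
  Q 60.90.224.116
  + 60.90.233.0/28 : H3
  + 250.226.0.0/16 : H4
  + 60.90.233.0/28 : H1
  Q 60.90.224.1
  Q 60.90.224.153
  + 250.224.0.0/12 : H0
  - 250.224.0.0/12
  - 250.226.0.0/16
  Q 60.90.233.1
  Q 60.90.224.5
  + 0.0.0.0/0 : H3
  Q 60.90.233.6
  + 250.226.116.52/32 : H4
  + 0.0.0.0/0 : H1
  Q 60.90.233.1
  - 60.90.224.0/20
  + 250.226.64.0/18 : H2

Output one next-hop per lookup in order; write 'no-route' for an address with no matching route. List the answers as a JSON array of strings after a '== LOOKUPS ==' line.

Trace:
  add 60.90.224.0/20 -> H0 at depth 20
  add 0.0.0.0/0 -> H0 at depth 0
  lookup 60.90.224.5: bits 00111100010110101110 walk d0:H0→d1:-→d2:-→d3:-→d4:-→d5:-→d6:-→d7:-→d8:-→d9:-→d10:-→d11:-→d12:-→d13:-→d14:-→d15:-→d16:-→d17:-→d18:-→d19:-→d20:H0 -> H0
  lookup 54.41.165.129: bits 0011 walk d0:H0→d1:-→d2:-→d3:-→d4:- -> H0
  lookup 60.90.224.0: bits 00111100010110101110 walk d0:H0→d1:-→d2:-→d3:-→d4:-→d5:-→d6:-→d7:-→d8:-→d9:-→d10:-→d11:-→d12:-→d13:-→d14:-→d15:-→d16:-→d17:-→d18:-→d19:-→d20:H0 -> H0
  lookup 60.90.224.10: bits 00111100010110101110 walk d0:H0→d1:-→d2:-→d3:-→d4:-→d5:-→d6:-→d7:-→d8:-→d9:-→d10:-→d11:-→d12:-→d13:-→d14:-→d15:-→d16:-→d17:-→d18:-→d19:-→d20:H0 -> H0
  add 250.0.0.0/8 -> H4 at depth 8
  lookup 60.90.227.26: bits 00111100010110101110 walk d0:H0→d1:-→d2:-→d3:-→d4:-→d5:-→d6:-→d7:-→d8:-→d9:-→d10:-→d11:-→d12:-→d13:-→d14:-→d15:-→d16:-→d17:-→d18:-→d19:-→d20:H0 -> H0
  lookup 250.0.0.0: bits 11111010 walk d0:H0→d1:-→d2:-→d3:-→d4:-→d5:-→d6:-→d7:-→d8:H4 -> H4
  lookup 250.5.75.28: bits 11111010 walk d0:H0→d1:-→d2:-→d3:-→d4:-→d5:-→d6:-→d7:-→d8:H4 -> H4
  add 250.0.0.0/8 -> H5 at depth 8
  add 250.224.0.0/12 -> H0 at depth 12
  lookup 60.90.224.1: bits 00111100010110101110 walk d0:H0→d1:-→d2:-→d3:-→d4:-→d5:-→d6:-→d7:-→d8:-→d9:-→d10:-→d11:-→d12:-→d13:-→d14:-→d15:-→d16:-→d17:-→d18:-→d19:-→d20:H0 -> H0
  lookup 250.0.0.0: bits 11111010 walk d0:H0→d1:-→d2:-→d3:-→d4:-→d5:-→d6:-→d7:-→d8:H5 -> H5
  add 60.0.0.0/6 -> H1 at depth 6
  add 60.90.233.0/28 -> H2 at depth 28
  - 250.224.0.0/12 clear@12
  add 60.90.233.0/28 -> H3 at depth 28
  - 250.0.0.0/8 clear@8
  lookup 60.90.224.116: bits 00111100010110101110 walk d0:H0→d1:-→d2:-→d3:-→d4:-→d5:-→d6:H1→d7:-→d8:-→d9:-→d10:-→d11:-→d12:-→d13:-→d14:-→d15:-→d16:-→d17:-→d18:-→d19:-→d20:H0 -> H0
  add 60.90.233.0/28 -> H3 at depth 28
  add 250.226.0.0/16 -> H4 at depth 16
  add 60.90.233.0/28 -> H1 at depth 28
  lookup 60.90.224.1: bits 00111100010110101110 walk d0:H0→d1:-→d2:-→d3:-→d4:-→d5:-→d6:H1→d7:-→d8:-→d9:-→d10:-→d11:-→d12:-→d13:-→d14:-→d15:-→d16:-→d17:-→d18:-→d19:-→d20:H0 -> H0
  lookup 60.90.224.153: bits 00111100010110101110 walk d0:H0→d1:-→d2:-→d3:-→d4:-→d5:-→d6:H1→d7:-→d8:-→d9:-→d10:-→d11:-→d12:-→d13:-→d14:-→d15:-→d16:-→d17:-→d18:-→d19:-→d20:H0 -> H0
  add 250.224.0.0/12 -> H0 at depth 12
  - 250.224.0.0/12 clear@12
  - 250.226.0.0/16 clear@16
  lookup 60.90.233.1: bits 0011110001011010111010010000 walk d0:H0→d1:-→d2:-→d3:-→d4:-→d5:-→d6:H1→d7:-→d8:-→d9:-→d10:-→d11:-→d12:-→d13:-→d14:-→d15:-→d16:-→d17:-→d18:-→d19:-→d20:H0→d21:-→d22:-→d23:-→d24:-→d25:-→d26:-→d27:-→d28:H1 -> H1
  lookup 60.90.224.5: bits 00111100010110101110 walk d0:H0→d1:-→d2:-→d3:-→d4:-→d5:-→d6:H1→d7:-→d8:-→d9:-→d10:-→d11:-→d12:-→d13:-→d14:-→d15:-→d16:-→d17:-→d18:-→d19:-→d20:H0 -> H0
  add 0.0.0.0/0 -> H3 at depth 0
  lookup 60.90.233.6: bits 0011110001011010111010010000 walk d0:H3→d1:-→d2:-→d3:-→d4:-→d5:-→d6:H1→d7:-→d8:-→d9:-→d10:-→d11:-→d12:-→d13:-→d14:-→d15:-→d16:-→d17:-→d18:-→d19:-→d20:H0→d21:-→d22:-→d23:-→d24:-→d25:-→d26:-→d27:-→d28:H1 -> H1
  add 250.226.116.52/32 -> H4 at depth 32
  add 0.0.0.0/0 -> H1 at depth 0
  lookup 60.90.233.1: bits 0011110001011010111010010000 walk d0:H1→d1:-→d2:-→d3:-→d4:-→d5:-→d6:H1→d7:-→d8:-→d9:-→d10:-→d11:-→d12:-→d13:-→d14:-→d15:-→d16:-→d17:-→d18:-→d19:-→d20:H0→d21:-→d22:-→d23:-→d24:-→d25:-→d26:-→d27:-→d28:H1 -> H1
  - 60.90.224.0/20 clear@20
  add 250.226.64.0/18 -> H2 at depth 18

== LOOKUPS ==
["H0","H0","H0","H0","H0","H4","H4","H0","H5","H0","H0","H0","H1","H0","H1","H1"]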